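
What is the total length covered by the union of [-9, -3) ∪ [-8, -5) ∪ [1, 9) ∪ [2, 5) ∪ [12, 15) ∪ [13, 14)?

17

Merged: [-9, -3), [1, 9), [12, 15).
Lengths: 6 + 8 + 3 = 17.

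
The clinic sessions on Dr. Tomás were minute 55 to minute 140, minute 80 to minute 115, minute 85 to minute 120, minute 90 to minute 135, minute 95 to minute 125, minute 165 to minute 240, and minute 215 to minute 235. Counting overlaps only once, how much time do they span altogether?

Merged: minute 55 to minute 140, minute 165 to minute 240.
Lengths: 85 minutes + 75 minutes = 160 minutes.

160 minutes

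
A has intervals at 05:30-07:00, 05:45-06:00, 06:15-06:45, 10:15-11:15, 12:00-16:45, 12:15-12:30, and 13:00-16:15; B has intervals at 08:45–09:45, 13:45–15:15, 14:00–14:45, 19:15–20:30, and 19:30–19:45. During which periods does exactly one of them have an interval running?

A, merged: 05:30-07:00, 10:15-11:15, 12:00-16:45.
B, merged: 08:45-09:45, 13:45-15:15, 19:15-20:30.
A but not B: 05:30-07:00, 10:15-11:15, 12:00-13:45, 15:15-16:45.
B but not A: 08:45-09:45, 19:15-20:30.
Combining gives A △ B.

05:30-07:00, 08:45-09:45, 10:15-11:15, 12:00-13:45, 15:15-16:45, 19:15-20:30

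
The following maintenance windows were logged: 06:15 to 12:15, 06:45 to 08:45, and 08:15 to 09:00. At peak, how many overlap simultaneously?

Sweep endpoints in order; track running count of active intervals.
Peak of 3 reached at 08:15.

3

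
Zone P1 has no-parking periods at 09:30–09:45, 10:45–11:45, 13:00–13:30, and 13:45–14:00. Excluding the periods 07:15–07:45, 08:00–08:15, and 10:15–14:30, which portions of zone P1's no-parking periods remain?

09:30-09:45

09:30-09:45: no B overlap → unchanged.
10:45-11:45: fully covered by B → removed.
13:00-13:30: fully covered by B → removed.
13:45-14:00: fully covered by B → removed.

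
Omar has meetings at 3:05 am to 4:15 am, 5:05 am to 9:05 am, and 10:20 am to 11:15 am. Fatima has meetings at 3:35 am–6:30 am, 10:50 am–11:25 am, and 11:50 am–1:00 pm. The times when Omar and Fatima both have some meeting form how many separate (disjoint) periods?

A ∩ B = 3:35 am–4:15 am, 5:05 am–6:30 am, 10:50 am–11:15 am.
That is 3 disjoint pieces.

3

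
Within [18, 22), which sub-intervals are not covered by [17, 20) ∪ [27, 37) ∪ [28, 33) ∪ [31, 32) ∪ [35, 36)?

Covered (merged): [17, 20), [27, 37).
Gaps within [18, 22): [20, 22).

[20, 22)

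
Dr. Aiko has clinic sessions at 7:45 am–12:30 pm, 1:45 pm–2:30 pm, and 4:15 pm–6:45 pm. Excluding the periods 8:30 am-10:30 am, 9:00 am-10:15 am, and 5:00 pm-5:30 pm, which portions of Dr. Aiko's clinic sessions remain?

Second set merges to 8:30 am-10:30 am, 5:00 pm-5:30 pm.
7:45 am-12:30 pm minus B → 7:45 am-8:30 am, 10:30 am-12:30 pm.
1:45 pm-2:30 pm: no B overlap → unchanged.
4:15 pm-6:45 pm minus B → 4:15 pm-5:00 pm, 5:30 pm-6:45 pm.

7:45 am-8:30 am, 10:30 am-12:30 pm, 1:45 pm-2:30 pm, 4:15 pm-5:00 pm, 5:30 pm-6:45 pm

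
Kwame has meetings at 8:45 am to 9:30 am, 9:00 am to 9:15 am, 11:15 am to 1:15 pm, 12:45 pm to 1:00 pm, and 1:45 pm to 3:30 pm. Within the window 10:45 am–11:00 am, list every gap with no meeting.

10:45 am-11:00 am

Covered (merged): 8:45 am-9:30 am, 11:15 am-1:15 pm, 1:45 pm-3:30 pm.
Gaps within 10:45 am-11:00 am: 10:45 am-11:00 am.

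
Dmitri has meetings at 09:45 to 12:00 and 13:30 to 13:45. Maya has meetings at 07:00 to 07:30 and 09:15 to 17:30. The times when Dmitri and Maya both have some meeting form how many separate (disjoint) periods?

2

A ∩ B = 09:45–12:00, 13:30–13:45.
That is 2 disjoint pieces.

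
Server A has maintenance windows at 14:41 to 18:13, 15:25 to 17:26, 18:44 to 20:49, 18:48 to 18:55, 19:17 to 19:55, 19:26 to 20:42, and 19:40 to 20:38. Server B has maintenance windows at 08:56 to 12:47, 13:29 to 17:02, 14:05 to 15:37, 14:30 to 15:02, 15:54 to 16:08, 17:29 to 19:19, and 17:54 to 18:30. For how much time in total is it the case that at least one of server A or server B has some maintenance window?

Merge the first list: 14:41-18:13, 18:44-20:49.
Merge the second list: 08:56-12:47, 13:29-17:02, 17:29-19:19.
A ∪ B = 08:56-12:47, 13:29-20:49.
Total: 3 h 51 min + 7 h 20 min = 11 h 11 min.

11 h 11 min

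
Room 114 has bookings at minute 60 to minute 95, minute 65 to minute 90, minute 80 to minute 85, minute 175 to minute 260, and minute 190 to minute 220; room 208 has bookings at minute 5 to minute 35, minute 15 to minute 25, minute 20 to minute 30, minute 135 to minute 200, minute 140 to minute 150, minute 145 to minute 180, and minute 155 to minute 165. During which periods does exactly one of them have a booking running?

First set merges to minute 60 to minute 95, minute 175 to minute 260.
Second set merges to minute 5 to minute 35, minute 135 to minute 200.
A \ B = minute 60 to minute 95, minute 200 to minute 260.
B \ A = minute 5 to minute 35, minute 135 to minute 175.
Union of the two gives the symmetric difference.

minute 5 to minute 35, minute 60 to minute 95, minute 135 to minute 175, minute 200 to minute 260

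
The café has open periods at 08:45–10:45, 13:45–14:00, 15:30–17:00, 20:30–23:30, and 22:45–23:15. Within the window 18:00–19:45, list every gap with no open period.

18:00-19:45

The merged coverage is 08:45-10:45, 13:45-14:00, 15:30-17:00, 20:30-23:30.
Complement within 18:00-19:45: 18:00-19:45.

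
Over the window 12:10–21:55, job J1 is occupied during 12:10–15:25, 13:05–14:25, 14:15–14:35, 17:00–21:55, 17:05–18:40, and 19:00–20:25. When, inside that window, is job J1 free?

Covered (merged): 12:10–15:25, 17:00–21:55.
Gaps within 12:10–21:55: 15:25–17:00.

15:25–17:00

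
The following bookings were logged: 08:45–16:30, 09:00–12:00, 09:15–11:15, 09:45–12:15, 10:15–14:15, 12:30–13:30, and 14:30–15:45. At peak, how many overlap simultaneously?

5

Sweep endpoints in order; track running count of active intervals.
Peak of 5 reached at 10:15.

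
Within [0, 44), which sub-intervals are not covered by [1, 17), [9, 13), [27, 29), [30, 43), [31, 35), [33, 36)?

[0, 1) ∪ [17, 27) ∪ [29, 30) ∪ [43, 44)

The merged coverage is [1, 17), [27, 29), [30, 43).
Complement within [0, 44): [0, 1), [17, 27), [29, 30), [43, 44).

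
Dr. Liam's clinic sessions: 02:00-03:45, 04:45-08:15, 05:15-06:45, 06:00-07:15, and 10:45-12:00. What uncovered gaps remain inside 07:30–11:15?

After merging, the occupied span is 02:00–03:45, 04:45–08:15, 10:45–12:00.
Gaps within 07:30–11:15: 08:15–10:45.

08:15–10:45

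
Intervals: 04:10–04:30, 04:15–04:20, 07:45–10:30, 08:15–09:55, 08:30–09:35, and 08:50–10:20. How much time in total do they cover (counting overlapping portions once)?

Merged: 04:10-04:30, 07:45-10:30.
Lengths: 20 min + 2 h 45 min = 3 h 5 min.

3 h 5 min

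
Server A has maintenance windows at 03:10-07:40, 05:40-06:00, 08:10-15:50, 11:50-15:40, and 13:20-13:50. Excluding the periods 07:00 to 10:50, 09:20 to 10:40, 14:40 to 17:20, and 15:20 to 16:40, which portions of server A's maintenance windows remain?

A, merged: 03:10–07:40, 08:10–15:50.
B, merged: 07:00–10:50, 14:40–17:20.
03:10–07:40 minus B → 03:10–07:00.
08:10–15:50 minus B → 10:50–14:40.

03:10–07:00, 10:50–14:40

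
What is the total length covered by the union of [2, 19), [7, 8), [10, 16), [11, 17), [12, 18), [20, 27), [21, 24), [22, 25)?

24

Merged: [2, 19), [20, 27).
Lengths: 17 + 7 = 24.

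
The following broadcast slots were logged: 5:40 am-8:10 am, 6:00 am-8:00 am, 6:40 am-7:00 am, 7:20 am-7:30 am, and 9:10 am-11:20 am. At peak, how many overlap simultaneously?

3

At 6:40 am, 3 of the intervals are simultaneously active.
No point has more.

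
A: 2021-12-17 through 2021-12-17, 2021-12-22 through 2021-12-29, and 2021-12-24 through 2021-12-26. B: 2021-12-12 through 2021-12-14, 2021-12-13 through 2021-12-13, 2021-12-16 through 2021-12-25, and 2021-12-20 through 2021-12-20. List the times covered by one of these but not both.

Merge the first list: 2021-12-17 through 2021-12-17, 2021-12-22 through 2021-12-29.
Merge the second list: 2021-12-12 through 2021-12-14, 2021-12-16 through 2021-12-25.
A \ B = 2021-12-26 through 2021-12-29.
B \ A = 2021-12-12 through 2021-12-14, 2021-12-16 through 2021-12-16, 2021-12-18 through 2021-12-21.
Union of the two gives the symmetric difference.

2021-12-12 through 2021-12-14, 2021-12-16 through 2021-12-16, 2021-12-18 through 2021-12-21, 2021-12-26 through 2021-12-29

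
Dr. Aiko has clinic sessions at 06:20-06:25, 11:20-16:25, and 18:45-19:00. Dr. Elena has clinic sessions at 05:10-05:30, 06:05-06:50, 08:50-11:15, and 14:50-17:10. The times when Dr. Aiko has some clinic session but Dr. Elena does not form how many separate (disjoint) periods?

2

A \ B = 11:20–14:50, 18:45–19:00.
That is 2 disjoint pieces.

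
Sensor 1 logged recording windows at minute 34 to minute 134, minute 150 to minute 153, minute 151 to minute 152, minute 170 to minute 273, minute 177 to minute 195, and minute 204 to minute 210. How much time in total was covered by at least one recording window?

Merged: minute 34 to minute 134, minute 150 to minute 153, minute 170 to minute 273.
Lengths: 100 minutes + 3 minutes + 103 minutes = 206 minutes.

206 minutes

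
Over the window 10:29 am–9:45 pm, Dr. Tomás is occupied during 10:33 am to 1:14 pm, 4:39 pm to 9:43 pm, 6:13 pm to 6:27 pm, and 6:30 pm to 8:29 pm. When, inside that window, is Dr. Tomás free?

10:29 am–10:33 am, 1:14 pm–4:39 pm, 9:43 pm–9:45 pm

The merged coverage is 10:33 am–1:14 pm, 4:39 pm–9:43 pm.
Complement within 10:29 am–9:45 pm: 10:29 am–10:33 am, 1:14 pm–4:39 pm, 9:43 pm–9:45 pm.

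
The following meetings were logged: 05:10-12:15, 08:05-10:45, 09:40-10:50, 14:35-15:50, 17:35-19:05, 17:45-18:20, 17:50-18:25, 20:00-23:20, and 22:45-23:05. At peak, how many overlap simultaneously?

3

At 09:40, 3 of the intervals are simultaneously active.
No point has more.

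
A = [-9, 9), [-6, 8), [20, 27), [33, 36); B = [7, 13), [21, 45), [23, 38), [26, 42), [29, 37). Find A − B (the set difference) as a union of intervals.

A, merged: [-9, 9), [20, 27), [33, 36).
B, merged: [7, 13), [21, 45).
[-9, 9) with B removed leaves [-9, 7).
[20, 27) with B removed leaves [20, 21).
[33, 36) lies entirely inside B → drops out.

[-9, 7) ∪ [20, 21)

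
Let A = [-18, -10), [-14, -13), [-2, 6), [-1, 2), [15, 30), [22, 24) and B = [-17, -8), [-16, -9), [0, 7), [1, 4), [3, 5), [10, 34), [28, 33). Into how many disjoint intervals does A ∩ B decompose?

Merge the first list: [-18, -10), [-2, 6), [15, 30).
Merge the second list: [-17, -8), [0, 7), [10, 34).
A ∩ B = [-17, -10), [0, 6), [15, 30).
That is 3 disjoint pieces.

3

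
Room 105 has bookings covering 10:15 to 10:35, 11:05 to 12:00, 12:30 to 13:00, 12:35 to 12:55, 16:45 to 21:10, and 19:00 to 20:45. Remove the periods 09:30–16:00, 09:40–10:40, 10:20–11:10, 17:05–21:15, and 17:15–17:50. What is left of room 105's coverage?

16:45–17:05

Merge the first list: 10:15–10:35, 11:05–12:00, 12:30–13:00, 16:45–21:10.
Merge the second list: 09:30–16:00, 17:05–21:15.
10:15–10:35: entirely removed.
11:05–12:00: entirely removed.
12:30–13:00: entirely removed.
16:45–21:10 \ B = 16:45–17:05.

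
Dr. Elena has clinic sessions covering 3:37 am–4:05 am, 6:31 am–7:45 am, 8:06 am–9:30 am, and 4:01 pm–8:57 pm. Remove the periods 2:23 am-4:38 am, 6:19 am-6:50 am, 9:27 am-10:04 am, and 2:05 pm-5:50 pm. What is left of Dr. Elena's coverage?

6:50 am–7:45 am, 8:06 am–9:27 am, 5:50 pm–8:57 pm

3:37 am–4:05 am: fully covered by B → removed.
6:31 am–7:45 am minus B → 6:50 am–7:45 am.
8:06 am–9:30 am minus B → 8:06 am–9:27 am.
4:01 pm–8:57 pm minus B → 5:50 pm–8:57 pm.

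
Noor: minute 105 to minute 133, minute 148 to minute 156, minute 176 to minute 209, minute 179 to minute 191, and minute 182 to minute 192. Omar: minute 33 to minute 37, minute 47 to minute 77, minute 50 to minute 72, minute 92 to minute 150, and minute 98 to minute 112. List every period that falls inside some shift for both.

A, merged: minute 105 to minute 133, minute 148 to minute 156, minute 176 to minute 209.
B, merged: minute 33 to minute 37, minute 47 to minute 77, minute 92 to minute 150.
minute 105 to minute 133 overlaps B on minute 105 to minute 133.
minute 148 to minute 156 overlaps B on minute 148 to minute 150.
minute 176 to minute 209 falls entirely outside B.

minute 105 to minute 133, minute 148 to minute 150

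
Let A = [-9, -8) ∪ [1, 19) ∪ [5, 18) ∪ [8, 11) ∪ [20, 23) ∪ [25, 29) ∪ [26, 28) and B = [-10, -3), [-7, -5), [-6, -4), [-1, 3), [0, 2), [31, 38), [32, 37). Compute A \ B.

[3, 19) ∪ [20, 23) ∪ [25, 29)

First set merges to [-9, -8), [1, 19), [20, 23), [25, 29).
Second set merges to [-10, -3), [-1, 3), [31, 38).
[-9, -8): fully covered by B → removed.
[1, 19) minus B → [3, 19).
[20, 23): no B overlap → unchanged.
[25, 29): no B overlap → unchanged.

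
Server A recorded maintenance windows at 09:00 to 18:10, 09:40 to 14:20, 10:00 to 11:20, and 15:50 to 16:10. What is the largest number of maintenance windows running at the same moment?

3

Sweep endpoints in order; track running count of active intervals.
Peak of 3 reached at 10:00.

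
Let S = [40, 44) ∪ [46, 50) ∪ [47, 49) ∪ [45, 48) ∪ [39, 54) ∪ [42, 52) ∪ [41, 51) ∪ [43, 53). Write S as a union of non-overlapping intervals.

Sort by start: [39, 54), [40, 44), [41, 51), [42, 52), [43, 53), [45, 48), [46, 50), [47, 49).
[40, 44) overlaps/touches [39, 54) → extend to [39, 54).
[41, 51) overlaps/touches [39, 54) → extend to [39, 54).
[42, 52) overlaps/touches [39, 54) → extend to [39, 54).
[43, 53) overlaps/touches [39, 54) → extend to [39, 54).
[45, 48) overlaps/touches [39, 54) → extend to [39, 54).
[46, 50) overlaps/touches [39, 54) → extend to [39, 54).
[47, 49) overlaps/touches [39, 54) → extend to [39, 54).

[39, 54)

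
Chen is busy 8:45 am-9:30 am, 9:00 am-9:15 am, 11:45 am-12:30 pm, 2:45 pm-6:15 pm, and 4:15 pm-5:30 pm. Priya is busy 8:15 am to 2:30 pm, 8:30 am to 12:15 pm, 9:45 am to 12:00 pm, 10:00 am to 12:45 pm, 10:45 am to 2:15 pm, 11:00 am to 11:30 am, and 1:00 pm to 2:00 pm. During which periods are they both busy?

A, merged: 8:45 am-9:30 am, 11:45 am-12:30 pm, 2:45 pm-6:15 pm.
B, merged: 8:15 am-2:30 pm.
8:45 am-9:30 am ∩ B → 8:45 am-9:30 am.
11:45 am-12:30 pm ∩ B → 11:45 am-12:30 pm.
2:45 pm-6:15 pm meets no B interval.

8:45 am-9:30 am, 11:45 am-12:30 pm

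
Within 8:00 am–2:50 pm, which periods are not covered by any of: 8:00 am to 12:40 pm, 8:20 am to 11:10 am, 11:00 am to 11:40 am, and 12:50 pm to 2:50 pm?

The merged coverage is 8:00 am–12:40 pm, 12:50 pm–2:50 pm.
Uncovered inside 8:00 am–2:50 pm: 12:40 pm–12:50 pm.

12:40 pm–12:50 pm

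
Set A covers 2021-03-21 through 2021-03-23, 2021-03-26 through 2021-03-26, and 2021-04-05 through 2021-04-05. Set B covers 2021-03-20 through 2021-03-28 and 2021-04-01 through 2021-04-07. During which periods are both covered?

2021-03-21 through 2021-03-23, 2021-03-26 through 2021-03-26, 2021-04-05 through 2021-04-05

2021-03-21 through 2021-03-23 ∩ B → 2021-03-21 through 2021-03-23.
2021-03-26 through 2021-03-26 ∩ B → 2021-03-26 through 2021-03-26.
2021-04-05 through 2021-04-05 ∩ B → 2021-04-05 through 2021-04-05.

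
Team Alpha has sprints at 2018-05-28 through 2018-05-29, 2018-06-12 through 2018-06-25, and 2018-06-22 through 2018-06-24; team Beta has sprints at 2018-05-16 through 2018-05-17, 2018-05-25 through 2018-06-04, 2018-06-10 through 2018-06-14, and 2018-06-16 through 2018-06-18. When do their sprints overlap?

2018-05-28 through 2018-05-29, 2018-06-12 through 2018-06-14, 2018-06-16 through 2018-06-18

First set merges to 2018-05-28 through 2018-05-29, 2018-06-12 through 2018-06-25.
2018-05-28 through 2018-05-29 ∩ B → 2018-05-28 through 2018-05-29.
2018-06-12 through 2018-06-25 ∩ B → 2018-06-12 through 2018-06-14, 2018-06-16 through 2018-06-18.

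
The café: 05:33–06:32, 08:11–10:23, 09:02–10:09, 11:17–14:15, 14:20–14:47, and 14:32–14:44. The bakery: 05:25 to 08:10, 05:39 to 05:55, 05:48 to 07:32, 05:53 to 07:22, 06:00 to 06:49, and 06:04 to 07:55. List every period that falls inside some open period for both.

05:33-06:32

Merge the first list: 05:33-06:32, 08:11-10:23, 11:17-14:15, 14:20-14:47.
Merge the second list: 05:25-08:10.
05:33-06:32 overlaps B on 05:33-06:32.
08:11-10:23 falls entirely outside B.
11:17-14:15 falls entirely outside B.
14:20-14:47 falls entirely outside B.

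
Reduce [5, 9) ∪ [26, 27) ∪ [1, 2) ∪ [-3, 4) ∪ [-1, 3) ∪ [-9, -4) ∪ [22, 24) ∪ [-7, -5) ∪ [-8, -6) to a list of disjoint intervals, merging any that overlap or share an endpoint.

Sort by start: [-9, -4), [-8, -6), [-7, -5), [-3, 4), [-1, 3), [1, 2), [5, 9), [22, 24), [26, 27).
[-8, -6) overlaps/touches [-9, -4) → extend to [-9, -4).
[-7, -5) overlaps/touches [-9, -4) → extend to [-9, -4).
[-3, 4) is disjoint → start new block.
[-1, 3) overlaps/touches [-3, 4) → extend to [-3, 4).
[1, 2) overlaps/touches [-3, 4) → extend to [-3, 4).
[5, 9) is disjoint → start new block.
[22, 24) is disjoint → start new block.
[26, 27) is disjoint → start new block.

[-9, -4) ∪ [-3, 4) ∪ [5, 9) ∪ [22, 24) ∪ [26, 27)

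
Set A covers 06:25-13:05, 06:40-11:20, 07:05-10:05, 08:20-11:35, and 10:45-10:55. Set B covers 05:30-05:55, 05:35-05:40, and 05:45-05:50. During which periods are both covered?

none

Merge the first list: 06:25-13:05.
Merge the second list: 05:30-05:55.
06:25-13:05 meets no B interval.
No overlap.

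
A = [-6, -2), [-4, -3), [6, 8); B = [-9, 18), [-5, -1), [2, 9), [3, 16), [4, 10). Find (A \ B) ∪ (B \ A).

Merge the first list: [-6, -2), [6, 8).
Merge the second list: [-9, 18).
A \ B = none.
B \ A = [-9, -6), [-2, 6), [8, 18).
Union of the two gives the symmetric difference.

[-9, -6) ∪ [-2, 6) ∪ [8, 18)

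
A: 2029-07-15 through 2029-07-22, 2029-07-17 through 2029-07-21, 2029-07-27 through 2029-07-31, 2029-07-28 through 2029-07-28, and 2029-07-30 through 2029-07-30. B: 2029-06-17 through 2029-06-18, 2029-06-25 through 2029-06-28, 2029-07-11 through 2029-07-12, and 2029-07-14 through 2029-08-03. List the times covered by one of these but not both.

2029-06-17 through 2029-06-18, 2029-06-25 through 2029-06-28, 2029-07-11 through 2029-07-12, 2029-07-14 through 2029-07-14, 2029-07-23 through 2029-07-26, 2029-08-01 through 2029-08-03

Merge the first list: 2029-07-15 through 2029-07-22, 2029-07-27 through 2029-07-31.
A but not B: none.
B but not A: 2029-06-17 through 2029-06-18, 2029-06-25 through 2029-06-28, 2029-07-11 through 2029-07-12, 2029-07-14 through 2029-07-14, 2029-07-23 through 2029-07-26, 2029-08-01 through 2029-08-03.
Combining gives A △ B.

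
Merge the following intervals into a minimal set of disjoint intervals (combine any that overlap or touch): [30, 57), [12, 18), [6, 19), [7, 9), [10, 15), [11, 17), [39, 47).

[6, 19) ∪ [30, 57)

Sort by start: [6, 19), [7, 9), [10, 15), [11, 17), [12, 18), [30, 57), [39, 47).
[7, 9) overlaps/touches [6, 19) → extend to [6, 19).
[10, 15) overlaps/touches [6, 19) → extend to [6, 19).
[11, 17) overlaps/touches [6, 19) → extend to [6, 19).
[12, 18) overlaps/touches [6, 19) → extend to [6, 19).
[30, 57) is disjoint → start new block.
[39, 47) overlaps/touches [30, 57) → extend to [30, 57).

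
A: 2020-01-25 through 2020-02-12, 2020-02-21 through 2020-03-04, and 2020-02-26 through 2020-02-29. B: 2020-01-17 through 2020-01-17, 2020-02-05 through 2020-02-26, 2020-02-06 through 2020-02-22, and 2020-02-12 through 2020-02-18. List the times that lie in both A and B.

Merge the first list: 2020-01-25 through 2020-02-12, 2020-02-21 through 2020-03-04.
Merge the second list: 2020-01-17 through 2020-01-17, 2020-02-05 through 2020-02-26.
2020-01-25 through 2020-02-12 overlaps B on 2020-02-05 through 2020-02-12.
2020-02-21 through 2020-03-04 overlaps B on 2020-02-21 through 2020-02-26.

2020-02-05 through 2020-02-12, 2020-02-21 through 2020-02-26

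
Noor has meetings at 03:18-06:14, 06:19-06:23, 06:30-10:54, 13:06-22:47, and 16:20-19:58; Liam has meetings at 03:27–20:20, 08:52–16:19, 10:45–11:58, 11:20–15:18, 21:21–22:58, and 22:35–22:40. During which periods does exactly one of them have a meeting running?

03:18-03:27, 06:14-06:19, 06:23-06:30, 10:54-13:06, 20:20-21:21, 22:47-22:58

Merge the first list: 03:18-06:14, 06:19-06:23, 06:30-10:54, 13:06-22:47.
Merge the second list: 03:27-20:20, 21:21-22:58.
A but not B: 03:18-03:27, 20:20-21:21.
B but not A: 06:14-06:19, 06:23-06:30, 10:54-13:06, 22:47-22:58.
Combining gives A △ B.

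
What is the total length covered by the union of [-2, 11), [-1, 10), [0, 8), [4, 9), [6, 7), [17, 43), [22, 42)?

39

Merged: [-2, 11), [17, 43).
Lengths: 13 + 26 = 39.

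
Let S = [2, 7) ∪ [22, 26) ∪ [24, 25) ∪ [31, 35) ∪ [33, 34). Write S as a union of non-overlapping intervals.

[22, 26) is disjoint → start new block.
[24, 25) overlaps/touches [22, 26) → extend to [22, 26).
[31, 35) is disjoint → start new block.
[33, 34) overlaps/touches [31, 35) → extend to [31, 35).

[2, 7) ∪ [22, 26) ∪ [31, 35)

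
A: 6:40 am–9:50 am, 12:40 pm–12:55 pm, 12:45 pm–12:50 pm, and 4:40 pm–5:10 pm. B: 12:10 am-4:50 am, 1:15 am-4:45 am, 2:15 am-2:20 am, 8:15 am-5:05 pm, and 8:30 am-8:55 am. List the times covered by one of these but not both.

12:10 am–4:50 am, 6:40 am–8:15 am, 9:50 am–12:40 pm, 12:55 pm–4:40 pm, 5:05 pm–5:10 pm

A, merged: 6:40 am–9:50 am, 12:40 pm–12:55 pm, 4:40 pm–5:10 pm.
B, merged: 12:10 am–4:50 am, 8:15 am–5:05 pm.
A \ B = 6:40 am–8:15 am, 5:05 pm–5:10 pm.
B \ A = 12:10 am–4:50 am, 9:50 am–12:40 pm, 12:55 pm–4:40 pm.
Union of the two gives the symmetric difference.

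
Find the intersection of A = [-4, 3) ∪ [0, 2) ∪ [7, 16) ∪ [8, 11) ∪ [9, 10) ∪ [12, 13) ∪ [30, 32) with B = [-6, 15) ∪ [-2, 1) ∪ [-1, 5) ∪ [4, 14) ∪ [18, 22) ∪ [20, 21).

First set merges to [-4, 3), [7, 16), [30, 32).
Second set merges to [-6, 15), [18, 22).
[-4, 3) meets the second set on [-4, 3).
[7, 16) meets the second set on [7, 15).
[30, 32): no overlap with the second set.

[-4, 3) ∪ [7, 15)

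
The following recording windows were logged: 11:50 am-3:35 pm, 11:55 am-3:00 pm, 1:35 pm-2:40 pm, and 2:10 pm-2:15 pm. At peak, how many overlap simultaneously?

4

Sweep endpoints in order; track running count of active intervals.
Peak of 4 reached at 2:10 pm.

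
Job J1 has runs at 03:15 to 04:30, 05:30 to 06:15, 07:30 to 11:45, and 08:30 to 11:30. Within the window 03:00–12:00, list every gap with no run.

03:00-03:15, 04:30-05:30, 06:15-07:30, 11:45-12:00

Covered (merged): 03:15-04:30, 05:30-06:15, 07:30-11:45.
Uncovered inside 03:00-12:00: 03:00-03:15, 04:30-05:30, 06:15-07:30, 11:45-12:00.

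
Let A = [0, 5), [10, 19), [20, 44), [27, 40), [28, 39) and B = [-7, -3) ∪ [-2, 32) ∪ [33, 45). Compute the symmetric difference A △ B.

[-7, -3) ∪ [-2, 0) ∪ [5, 10) ∪ [19, 20) ∪ [32, 33) ∪ [44, 45)

First set merges to [0, 5), [10, 19), [20, 44).
A \ B = [32, 33).
B \ A = [-7, -3), [-2, 0), [5, 10), [19, 20), [44, 45).
Union of the two gives the symmetric difference.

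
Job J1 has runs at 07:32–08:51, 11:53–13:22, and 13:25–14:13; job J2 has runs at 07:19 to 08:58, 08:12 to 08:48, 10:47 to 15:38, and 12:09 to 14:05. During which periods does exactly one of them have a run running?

B, merged: 07:19-08:58, 10:47-15:38.
A but not B: none.
B but not A: 07:19-07:32, 08:51-08:58, 10:47-11:53, 13:22-13:25, 14:13-15:38.
Combining gives A △ B.

07:19-07:32, 08:51-08:58, 10:47-11:53, 13:22-13:25, 14:13-15:38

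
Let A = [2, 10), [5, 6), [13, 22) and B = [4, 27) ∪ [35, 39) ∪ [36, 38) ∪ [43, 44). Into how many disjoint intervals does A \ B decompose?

1

Merge the first list: [2, 10), [13, 22).
Merge the second list: [4, 27), [35, 39), [43, 44).
A \ B = [2, 4).
That is 1 disjoint piece.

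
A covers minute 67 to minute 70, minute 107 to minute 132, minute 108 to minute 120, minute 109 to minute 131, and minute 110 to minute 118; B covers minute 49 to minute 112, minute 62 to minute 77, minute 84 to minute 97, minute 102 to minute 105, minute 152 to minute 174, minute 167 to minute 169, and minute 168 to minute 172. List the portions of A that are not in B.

A, merged: minute 67 to minute 70, minute 107 to minute 132.
B, merged: minute 49 to minute 112, minute 152 to minute 174.
minute 67 to minute 70 lies entirely inside B → drops out.
minute 107 to minute 132 with B removed leaves minute 112 to minute 132.

minute 112 to minute 132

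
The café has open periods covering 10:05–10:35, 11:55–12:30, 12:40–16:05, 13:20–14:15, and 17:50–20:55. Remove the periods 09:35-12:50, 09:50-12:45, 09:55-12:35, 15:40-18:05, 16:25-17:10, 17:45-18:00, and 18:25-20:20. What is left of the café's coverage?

12:50–15:40, 18:05–18:25, 20:20–20:55

A, merged: 10:05–10:35, 11:55–12:30, 12:40–16:05, 17:50–20:55.
B, merged: 09:35–12:50, 15:40–18:05, 18:25–20:20.
10:05–10:35 lies entirely inside B → drops out.
11:55–12:30 lies entirely inside B → drops out.
12:40–16:05 with B removed leaves 12:50–15:40.
17:50–20:55 with B removed leaves 18:05–18:25, 20:20–20:55.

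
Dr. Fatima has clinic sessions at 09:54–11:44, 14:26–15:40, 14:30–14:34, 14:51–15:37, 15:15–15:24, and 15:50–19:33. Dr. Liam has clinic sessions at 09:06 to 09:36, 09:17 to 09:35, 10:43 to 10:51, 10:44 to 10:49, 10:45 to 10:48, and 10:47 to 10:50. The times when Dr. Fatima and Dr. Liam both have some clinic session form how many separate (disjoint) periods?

A, merged: 09:54–11:44, 14:26–15:40, 15:50–19:33.
B, merged: 09:06–09:36, 10:43–10:51.
A ∩ B = 10:43–10:51.
That is 1 disjoint piece.

1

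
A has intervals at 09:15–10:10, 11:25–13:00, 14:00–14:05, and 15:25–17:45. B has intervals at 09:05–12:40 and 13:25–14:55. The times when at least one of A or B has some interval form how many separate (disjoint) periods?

A ∪ B = 09:05-13:00, 13:25-14:55, 15:25-17:45.
That is 3 disjoint pieces.

3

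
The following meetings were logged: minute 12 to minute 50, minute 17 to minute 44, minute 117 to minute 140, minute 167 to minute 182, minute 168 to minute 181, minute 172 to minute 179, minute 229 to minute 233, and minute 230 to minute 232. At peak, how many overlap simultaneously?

3

Sweep endpoints in order; track running count of active intervals.
Peak of 3 reached at minute 172.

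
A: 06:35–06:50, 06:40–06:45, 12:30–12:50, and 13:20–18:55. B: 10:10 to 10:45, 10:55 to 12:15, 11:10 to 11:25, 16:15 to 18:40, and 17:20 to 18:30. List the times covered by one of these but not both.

Merge the first list: 06:35–06:50, 12:30–12:50, 13:20–18:55.
Merge the second list: 10:10–10:45, 10:55–12:15, 16:15–18:40.
Only in the first: 06:35–06:50, 12:30–12:50, 13:20–16:15, 18:40–18:55.
Only in the second: 10:10–10:45, 10:55–12:15.
Together these are the periods covered by exactly one.

06:35–06:50, 10:10–10:45, 10:55–12:15, 12:30–12:50, 13:20–16:15, 18:40–18:55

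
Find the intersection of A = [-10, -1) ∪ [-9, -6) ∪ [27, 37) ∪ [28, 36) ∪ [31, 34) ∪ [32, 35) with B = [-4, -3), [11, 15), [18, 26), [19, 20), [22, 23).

[-4, -3)

A, merged: [-10, -1), [27, 37).
B, merged: [-4, -3), [11, 15), [18, 26).
[-10, -1) ∩ B → [-4, -3).
[27, 37) meets no B interval.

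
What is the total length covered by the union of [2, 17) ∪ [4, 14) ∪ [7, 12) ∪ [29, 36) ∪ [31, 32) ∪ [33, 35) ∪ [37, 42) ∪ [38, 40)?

27

Merged: [2, 17), [29, 36), [37, 42).
Lengths: 15 + 7 + 5 = 27.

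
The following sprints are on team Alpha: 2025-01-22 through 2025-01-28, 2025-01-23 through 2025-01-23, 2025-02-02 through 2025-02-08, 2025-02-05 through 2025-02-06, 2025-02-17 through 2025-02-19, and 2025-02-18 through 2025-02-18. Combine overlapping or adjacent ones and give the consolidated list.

2025-01-22 through 2025-01-28, 2025-02-02 through 2025-02-08, 2025-02-17 through 2025-02-19

2025-01-23 through 2025-01-23 overlaps/touches 2025-01-22 through 2025-01-28 → extend to 2025-01-22 through 2025-01-28.
2025-02-02 through 2025-02-08 is disjoint → start new block.
2025-02-05 through 2025-02-06 overlaps/touches 2025-02-02 through 2025-02-08 → extend to 2025-02-02 through 2025-02-08.
2025-02-17 through 2025-02-19 is disjoint → start new block.
2025-02-18 through 2025-02-18 overlaps/touches 2025-02-17 through 2025-02-19 → extend to 2025-02-17 through 2025-02-19.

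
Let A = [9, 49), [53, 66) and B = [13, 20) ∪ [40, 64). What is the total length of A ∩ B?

A ∩ B = [13, 20), [40, 49), [53, 64).
Total: 7 + 9 + 11 = 27.

27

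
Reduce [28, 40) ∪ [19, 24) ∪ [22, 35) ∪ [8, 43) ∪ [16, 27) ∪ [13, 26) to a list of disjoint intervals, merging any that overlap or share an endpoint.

[8, 43)

Sort by start: [8, 43), [13, 26), [16, 27), [19, 24), [22, 35), [28, 40).
[13, 26) overlaps/touches [8, 43) → extend to [8, 43).
[16, 27) overlaps/touches [8, 43) → extend to [8, 43).
[19, 24) overlaps/touches [8, 43) → extend to [8, 43).
[22, 35) overlaps/touches [8, 43) → extend to [8, 43).
[28, 40) overlaps/touches [8, 43) → extend to [8, 43).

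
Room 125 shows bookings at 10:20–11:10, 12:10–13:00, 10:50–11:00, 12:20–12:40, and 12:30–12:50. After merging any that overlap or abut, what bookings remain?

10:20-11:10, 12:10-13:00

Sort by start: 10:20-11:10, 10:50-11:00, 12:10-13:00, 12:20-12:40, 12:30-12:50.
10:50-11:00 overlaps/touches 10:20-11:10 → extend to 10:20-11:10.
12:10-13:00 is disjoint → start new block.
12:20-12:40 overlaps/touches 12:10-13:00 → extend to 12:10-13:00.
12:30-12:50 overlaps/touches 12:10-13:00 → extend to 12:10-13:00.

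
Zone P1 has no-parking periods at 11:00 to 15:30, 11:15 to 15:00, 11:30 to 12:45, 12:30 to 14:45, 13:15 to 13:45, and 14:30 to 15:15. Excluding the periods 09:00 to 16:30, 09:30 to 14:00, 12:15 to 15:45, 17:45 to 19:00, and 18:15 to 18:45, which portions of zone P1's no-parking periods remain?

A, merged: 11:00–15:30.
B, merged: 09:00–16:30, 17:45–19:00.
11:00–15:30: entirely removed.

none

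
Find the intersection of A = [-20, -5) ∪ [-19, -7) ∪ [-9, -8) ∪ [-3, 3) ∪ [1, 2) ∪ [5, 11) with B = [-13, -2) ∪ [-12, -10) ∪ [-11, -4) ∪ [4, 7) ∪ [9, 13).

[-13, -5) ∪ [-3, -2) ∪ [5, 7) ∪ [9, 11)

First set merges to [-20, -5), [-3, 3), [5, 11).
Second set merges to [-13, -2), [4, 7), [9, 13).
[-20, -5) meets the second set on [-13, -5).
[-3, 3) meets the second set on [-3, -2).
[5, 11) meets the second set on [5, 7), [9, 11).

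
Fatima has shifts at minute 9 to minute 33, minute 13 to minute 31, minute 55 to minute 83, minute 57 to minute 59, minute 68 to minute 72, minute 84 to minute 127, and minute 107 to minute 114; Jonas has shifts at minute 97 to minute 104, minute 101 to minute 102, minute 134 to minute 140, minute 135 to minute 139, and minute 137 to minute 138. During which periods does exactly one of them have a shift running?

minute 9 to minute 33, minute 55 to minute 83, minute 84 to minute 97, minute 104 to minute 127, minute 134 to minute 140

Merge the first list: minute 9 to minute 33, minute 55 to minute 83, minute 84 to minute 127.
Merge the second list: minute 97 to minute 104, minute 134 to minute 140.
Only in the first: minute 9 to minute 33, minute 55 to minute 83, minute 84 to minute 97, minute 104 to minute 127.
Only in the second: minute 134 to minute 140.
Together these are the periods covered by exactly one.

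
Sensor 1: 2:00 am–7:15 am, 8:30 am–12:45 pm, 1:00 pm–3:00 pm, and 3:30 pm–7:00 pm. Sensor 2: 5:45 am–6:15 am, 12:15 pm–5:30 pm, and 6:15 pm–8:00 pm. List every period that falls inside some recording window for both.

5:45 am–6:15 am, 12:15 pm–12:45 pm, 1:00 pm–3:00 pm, 3:30 pm–5:30 pm, 6:15 pm–7:00 pm

2:00 am–7:15 am meets the second set on 5:45 am–6:15 am.
8:30 am–12:45 pm meets the second set on 12:15 pm–12:45 pm.
1:00 pm–3:00 pm meets the second set on 1:00 pm–3:00 pm.
3:30 pm–7:00 pm meets the second set on 3:30 pm–5:30 pm, 6:15 pm–7:00 pm.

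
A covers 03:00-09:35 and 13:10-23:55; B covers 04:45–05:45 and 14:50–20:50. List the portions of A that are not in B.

03:00–09:35 with B removed leaves 03:00–04:45, 05:45–09:35.
13:10–23:55 with B removed leaves 13:10–14:50, 20:50–23:55.

03:00–04:45, 05:45–09:35, 13:10–14:50, 20:50–23:55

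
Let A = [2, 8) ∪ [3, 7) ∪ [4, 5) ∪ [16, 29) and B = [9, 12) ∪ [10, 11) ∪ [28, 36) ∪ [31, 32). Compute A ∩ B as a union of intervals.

[28, 29)

First set merges to [2, 8), [16, 29).
Second set merges to [9, 12), [28, 36).
[2, 8): no overlap with the second set.
[16, 29) meets the second set on [28, 29).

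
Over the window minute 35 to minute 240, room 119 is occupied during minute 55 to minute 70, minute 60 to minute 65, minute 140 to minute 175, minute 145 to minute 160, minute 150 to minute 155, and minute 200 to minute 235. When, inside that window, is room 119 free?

After merging, the occupied span is minute 55 to minute 70, minute 140 to minute 175, minute 200 to minute 235.
Gaps within minute 35 to minute 240: minute 35 to minute 55, minute 70 to minute 140, minute 175 to minute 200, minute 235 to minute 240.

minute 35 to minute 55, minute 70 to minute 140, minute 175 to minute 200, minute 235 to minute 240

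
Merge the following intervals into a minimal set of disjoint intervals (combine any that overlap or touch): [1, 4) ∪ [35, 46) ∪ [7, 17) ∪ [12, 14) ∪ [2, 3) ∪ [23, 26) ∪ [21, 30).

Sort by start: [1, 4), [2, 3), [7, 17), [12, 14), [21, 30), [23, 26), [35, 46).
[2, 3) overlaps/touches [1, 4) → extend to [1, 4).
[7, 17) is disjoint → start new block.
[12, 14) overlaps/touches [7, 17) → extend to [7, 17).
[21, 30) is disjoint → start new block.
[23, 26) overlaps/touches [21, 30) → extend to [21, 30).
[35, 46) is disjoint → start new block.

[1, 4) ∪ [7, 17) ∪ [21, 30) ∪ [35, 46)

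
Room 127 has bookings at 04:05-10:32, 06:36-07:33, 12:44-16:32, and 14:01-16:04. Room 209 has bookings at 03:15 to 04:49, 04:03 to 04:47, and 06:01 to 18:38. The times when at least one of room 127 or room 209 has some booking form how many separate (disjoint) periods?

1

A, merged: 04:05–10:32, 12:44–16:32.
B, merged: 03:15–04:49, 06:01–18:38.
A ∪ B = 03:15–18:38.
That is 1 disjoint piece.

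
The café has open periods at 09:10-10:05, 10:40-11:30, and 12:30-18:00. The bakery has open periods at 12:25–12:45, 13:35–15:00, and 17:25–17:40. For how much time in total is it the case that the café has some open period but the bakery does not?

5 h 20 min

A \ B = 09:10–10:05, 10:40–11:30, 12:45–13:35, 15:00–17:25, 17:40–18:00.
Total: 55 min + 50 min + 50 min + 2 h 25 min + 20 min = 5 h 20 min.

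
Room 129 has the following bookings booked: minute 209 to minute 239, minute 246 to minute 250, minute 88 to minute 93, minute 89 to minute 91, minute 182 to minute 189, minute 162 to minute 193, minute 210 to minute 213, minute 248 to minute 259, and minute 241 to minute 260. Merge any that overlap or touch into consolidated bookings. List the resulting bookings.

minute 88 to minute 93, minute 162 to minute 193, minute 209 to minute 239, minute 241 to minute 260

Sort by start: minute 88 to minute 93, minute 89 to minute 91, minute 162 to minute 193, minute 182 to minute 189, minute 209 to minute 239, minute 210 to minute 213, minute 241 to minute 260, minute 246 to minute 250, minute 248 to minute 259.
minute 89 to minute 91 overlaps/touches minute 88 to minute 93 → extend to minute 88 to minute 93.
minute 162 to minute 193 is disjoint → start new block.
minute 182 to minute 189 overlaps/touches minute 162 to minute 193 → extend to minute 162 to minute 193.
minute 209 to minute 239 is disjoint → start new block.
minute 210 to minute 213 overlaps/touches minute 209 to minute 239 → extend to minute 209 to minute 239.
minute 241 to minute 260 is disjoint → start new block.
minute 246 to minute 250 overlaps/touches minute 241 to minute 260 → extend to minute 241 to minute 260.
minute 248 to minute 259 overlaps/touches minute 241 to minute 260 → extend to minute 241 to minute 260.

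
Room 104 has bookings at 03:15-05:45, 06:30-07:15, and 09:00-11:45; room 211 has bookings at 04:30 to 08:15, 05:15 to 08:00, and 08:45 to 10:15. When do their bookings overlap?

B, merged: 04:30–08:15, 08:45–10:15.
03:15–05:45 meets the second set on 04:30–05:45.
06:30–07:15 meets the second set on 06:30–07:15.
09:00–11:45 meets the second set on 09:00–10:15.

04:30–05:45, 06:30–07:15, 09:00–10:15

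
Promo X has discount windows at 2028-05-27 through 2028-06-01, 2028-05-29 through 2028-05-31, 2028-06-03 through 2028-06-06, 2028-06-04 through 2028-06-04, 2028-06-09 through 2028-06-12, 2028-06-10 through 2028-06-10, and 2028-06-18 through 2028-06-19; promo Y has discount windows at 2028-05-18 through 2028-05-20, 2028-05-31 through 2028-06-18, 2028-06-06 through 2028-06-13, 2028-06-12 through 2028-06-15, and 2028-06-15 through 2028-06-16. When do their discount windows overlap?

First set merges to 2028-05-27 through 2028-06-01, 2028-06-03 through 2028-06-06, 2028-06-09 through 2028-06-12, 2028-06-18 through 2028-06-19.
Second set merges to 2028-05-18 through 2028-05-20, 2028-05-31 through 2028-06-18.
2028-05-27 through 2028-06-01 overlaps B on 2028-05-31 through 2028-06-01.
2028-06-03 through 2028-06-06 overlaps B on 2028-06-03 through 2028-06-06.
2028-06-09 through 2028-06-12 overlaps B on 2028-06-09 through 2028-06-12.
2028-06-18 through 2028-06-19 overlaps B on 2028-06-18 through 2028-06-18.

2028-05-31 through 2028-06-01, 2028-06-03 through 2028-06-06, 2028-06-09 through 2028-06-12, 2028-06-18 through 2028-06-18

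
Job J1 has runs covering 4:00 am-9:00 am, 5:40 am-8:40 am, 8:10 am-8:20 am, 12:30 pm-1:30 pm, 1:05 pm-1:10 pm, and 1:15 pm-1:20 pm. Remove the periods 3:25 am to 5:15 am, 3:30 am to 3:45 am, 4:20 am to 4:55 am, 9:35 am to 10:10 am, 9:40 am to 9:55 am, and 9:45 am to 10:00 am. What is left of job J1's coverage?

5:15 am–9:00 am, 12:30 pm–1:30 pm

A, merged: 4:00 am–9:00 am, 12:30 pm–1:30 pm.
B, merged: 3:25 am–5:15 am, 9:35 am–10:10 am.
4:00 am–9:00 am with B removed leaves 5:15 am–9:00 am.
12:30 pm–1:30 pm is untouched.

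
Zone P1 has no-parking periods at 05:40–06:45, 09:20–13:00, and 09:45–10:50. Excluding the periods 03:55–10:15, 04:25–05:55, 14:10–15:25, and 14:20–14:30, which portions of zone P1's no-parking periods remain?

Merge the first list: 05:40–06:45, 09:20–13:00.
Merge the second list: 03:55–10:15, 14:10–15:25.
05:40–06:45 lies entirely inside B → drops out.
09:20–13:00 with B removed leaves 10:15–13:00.

10:15–13:00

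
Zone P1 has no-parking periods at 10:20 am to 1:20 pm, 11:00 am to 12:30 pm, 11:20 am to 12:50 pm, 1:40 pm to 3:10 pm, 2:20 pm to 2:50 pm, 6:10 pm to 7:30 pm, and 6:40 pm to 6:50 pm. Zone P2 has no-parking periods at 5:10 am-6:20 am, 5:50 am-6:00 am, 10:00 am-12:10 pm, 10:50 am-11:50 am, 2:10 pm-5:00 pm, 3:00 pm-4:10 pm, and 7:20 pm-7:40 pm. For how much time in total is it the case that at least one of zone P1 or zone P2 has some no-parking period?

9 h 20 min

First set merges to 10:20 am–1:20 pm, 1:40 pm–3:10 pm, 6:10 pm–7:30 pm.
Second set merges to 5:10 am–6:20 am, 10:00 am–12:10 pm, 2:10 pm–5:00 pm, 7:20 pm–7:40 pm.
A ∪ B = 5:10 am–6:20 am, 10:00 am–1:20 pm, 1:40 pm–5:00 pm, 6:10 pm–7:40 pm.
Total: 1 h 10 min + 3 h 20 min + 3 h 20 min + 1 h 30 min = 9 h 20 min.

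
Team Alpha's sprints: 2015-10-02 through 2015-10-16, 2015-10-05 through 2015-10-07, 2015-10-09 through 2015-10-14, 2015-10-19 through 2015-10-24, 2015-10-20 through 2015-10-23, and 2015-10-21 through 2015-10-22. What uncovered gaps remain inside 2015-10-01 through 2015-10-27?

2015-10-01 through 2015-10-01, 2015-10-17 through 2015-10-18, 2015-10-25 through 2015-10-27

Covered (merged): 2015-10-02 through 2015-10-16, 2015-10-19 through 2015-10-24.
Uncovered inside 2015-10-01 through 2015-10-27: 2015-10-01 through 2015-10-01, 2015-10-17 through 2015-10-18, 2015-10-25 through 2015-10-27.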